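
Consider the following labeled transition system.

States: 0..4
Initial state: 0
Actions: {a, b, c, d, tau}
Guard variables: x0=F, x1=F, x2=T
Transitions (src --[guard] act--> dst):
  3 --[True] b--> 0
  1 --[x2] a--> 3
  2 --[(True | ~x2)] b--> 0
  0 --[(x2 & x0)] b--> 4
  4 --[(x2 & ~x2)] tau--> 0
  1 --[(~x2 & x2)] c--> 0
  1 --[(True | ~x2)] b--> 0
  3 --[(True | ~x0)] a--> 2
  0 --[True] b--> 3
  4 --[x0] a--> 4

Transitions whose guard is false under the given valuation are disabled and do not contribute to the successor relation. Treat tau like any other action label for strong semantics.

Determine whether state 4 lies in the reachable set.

Answer: UNREACHABLE

Analysis:
6 transition(s) survive guard evaluation.
depth 0: {0}
depth 1: {3}  total {0,3}
depth 2: {2}  total {0,2,3}
Reach set: {0,2,3}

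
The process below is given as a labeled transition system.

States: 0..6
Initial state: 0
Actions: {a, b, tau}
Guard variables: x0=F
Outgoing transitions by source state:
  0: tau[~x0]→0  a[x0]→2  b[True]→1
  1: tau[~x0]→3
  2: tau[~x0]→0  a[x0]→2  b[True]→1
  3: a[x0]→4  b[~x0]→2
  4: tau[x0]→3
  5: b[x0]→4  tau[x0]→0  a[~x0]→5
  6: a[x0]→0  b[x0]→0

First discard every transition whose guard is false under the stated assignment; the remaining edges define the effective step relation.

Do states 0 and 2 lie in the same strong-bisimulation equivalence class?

Refine partition for ~:
  P[0] = {{0,1,2,3,4,5,6}}
  P[1] = {{0,2},{1},{3},{4,6},{5}}
5 equivalence class(es) (converged in 2)
0∈{0,2}, 2∈{0,2}

Answer: BISIMILAR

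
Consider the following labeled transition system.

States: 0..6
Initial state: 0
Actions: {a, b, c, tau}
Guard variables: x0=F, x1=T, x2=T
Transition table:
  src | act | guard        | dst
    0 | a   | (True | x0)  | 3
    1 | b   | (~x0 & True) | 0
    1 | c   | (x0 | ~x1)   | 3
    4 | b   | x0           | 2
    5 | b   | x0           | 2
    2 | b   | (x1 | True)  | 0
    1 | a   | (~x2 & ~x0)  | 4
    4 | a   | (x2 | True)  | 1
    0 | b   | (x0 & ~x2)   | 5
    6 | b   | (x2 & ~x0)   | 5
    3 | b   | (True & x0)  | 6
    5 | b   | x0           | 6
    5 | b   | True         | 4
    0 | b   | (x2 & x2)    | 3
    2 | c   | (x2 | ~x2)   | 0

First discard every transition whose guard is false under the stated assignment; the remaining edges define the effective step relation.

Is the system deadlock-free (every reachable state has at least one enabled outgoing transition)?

Reachable = {0,3}
  0: a→3  b→3  [deg 2]
  3: ∅  [STUCK]
witness 3: a

Answer: DEADLOCK at state 3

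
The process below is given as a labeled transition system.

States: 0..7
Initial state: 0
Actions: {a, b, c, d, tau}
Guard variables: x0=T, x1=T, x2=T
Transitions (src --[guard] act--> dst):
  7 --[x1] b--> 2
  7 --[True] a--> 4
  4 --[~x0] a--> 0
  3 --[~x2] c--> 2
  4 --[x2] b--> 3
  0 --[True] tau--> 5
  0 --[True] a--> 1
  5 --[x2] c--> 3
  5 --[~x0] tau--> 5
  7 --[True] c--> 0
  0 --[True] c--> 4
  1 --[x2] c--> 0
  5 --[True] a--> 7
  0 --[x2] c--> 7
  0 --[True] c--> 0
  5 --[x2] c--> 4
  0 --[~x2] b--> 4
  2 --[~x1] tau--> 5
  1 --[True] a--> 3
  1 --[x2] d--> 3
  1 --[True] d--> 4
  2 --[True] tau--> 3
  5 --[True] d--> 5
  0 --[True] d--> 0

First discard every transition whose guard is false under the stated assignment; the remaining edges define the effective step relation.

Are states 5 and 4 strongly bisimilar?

Answer: NOT BISIMILAR

Working:
Refine partition for ~:
  π0 = {{0,1,2,3,4,5,6,7}}
  π1 = {{0},{1,5},{2},{3,6},{4},{7}}
  π2 = {{0},{1},{2},{3,6},{4},{5},{7}}
7 equivalence class(es) (converged in 3)
[5]={5}  [4]={4}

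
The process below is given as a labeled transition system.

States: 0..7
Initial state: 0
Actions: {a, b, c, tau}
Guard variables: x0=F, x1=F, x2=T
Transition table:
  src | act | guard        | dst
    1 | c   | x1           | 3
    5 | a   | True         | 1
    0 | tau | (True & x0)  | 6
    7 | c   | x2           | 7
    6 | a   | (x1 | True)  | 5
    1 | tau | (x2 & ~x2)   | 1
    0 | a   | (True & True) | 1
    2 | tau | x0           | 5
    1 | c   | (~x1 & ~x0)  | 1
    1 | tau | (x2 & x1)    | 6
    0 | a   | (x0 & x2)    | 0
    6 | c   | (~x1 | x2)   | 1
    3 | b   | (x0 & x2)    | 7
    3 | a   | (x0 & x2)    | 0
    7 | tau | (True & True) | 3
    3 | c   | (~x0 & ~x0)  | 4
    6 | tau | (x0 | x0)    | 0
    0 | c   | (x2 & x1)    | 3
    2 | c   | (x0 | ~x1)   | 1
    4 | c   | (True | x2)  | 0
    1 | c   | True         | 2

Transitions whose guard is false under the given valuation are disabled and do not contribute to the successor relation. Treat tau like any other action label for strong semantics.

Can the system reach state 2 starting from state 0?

Answer: REACHABLE

Working:
11 transition(s) survive guard evaluation.
Layer 0: {0}
Layer 1: {1}  now seen {0,1}
Layer 2: {2}  now seen {0,1,2}
R = {0,1,2}
Path to 2: a·c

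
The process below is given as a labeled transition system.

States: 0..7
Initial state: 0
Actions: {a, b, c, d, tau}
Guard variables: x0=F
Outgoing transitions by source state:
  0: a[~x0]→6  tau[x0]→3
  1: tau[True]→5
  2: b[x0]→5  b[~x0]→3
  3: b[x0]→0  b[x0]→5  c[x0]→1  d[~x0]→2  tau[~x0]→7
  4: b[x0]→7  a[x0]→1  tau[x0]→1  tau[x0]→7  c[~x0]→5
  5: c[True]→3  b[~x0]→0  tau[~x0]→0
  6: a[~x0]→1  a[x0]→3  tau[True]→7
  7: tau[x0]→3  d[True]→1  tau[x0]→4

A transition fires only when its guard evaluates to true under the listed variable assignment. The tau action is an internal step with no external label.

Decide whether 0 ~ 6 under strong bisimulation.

Answer: NOT BISIMILAR

Working:
Refine partition for ~:
  π0 = {{0,1,2,3,4,5,6,7}}
  π1 = {{0},{1},{2},{3},{4},{5},{6},{7}}
stable after 2 split(s): 8 block(s)
[0]={0}  [6]={6}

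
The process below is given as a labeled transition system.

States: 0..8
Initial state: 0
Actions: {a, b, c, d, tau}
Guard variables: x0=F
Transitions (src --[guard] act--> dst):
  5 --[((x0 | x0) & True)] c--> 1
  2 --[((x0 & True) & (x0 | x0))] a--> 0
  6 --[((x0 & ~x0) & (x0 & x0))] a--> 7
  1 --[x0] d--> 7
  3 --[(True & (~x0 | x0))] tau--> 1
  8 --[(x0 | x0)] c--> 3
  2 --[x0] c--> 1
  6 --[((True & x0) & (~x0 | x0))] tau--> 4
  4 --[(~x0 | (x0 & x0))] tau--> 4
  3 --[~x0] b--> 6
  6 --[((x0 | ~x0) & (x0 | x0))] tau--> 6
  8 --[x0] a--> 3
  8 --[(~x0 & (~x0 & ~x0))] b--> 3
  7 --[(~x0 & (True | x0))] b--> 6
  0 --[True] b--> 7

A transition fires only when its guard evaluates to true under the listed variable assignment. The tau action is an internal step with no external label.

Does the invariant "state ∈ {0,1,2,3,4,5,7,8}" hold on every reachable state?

Inv-set: {0,1,2,3,4,5,7,8}
Reachable = {0,6,7}
  0: ok
  6: VIOLATES
  7: ok
witness against invariant: b·b → 6

Answer: INVARIANT VIOLATED at state 6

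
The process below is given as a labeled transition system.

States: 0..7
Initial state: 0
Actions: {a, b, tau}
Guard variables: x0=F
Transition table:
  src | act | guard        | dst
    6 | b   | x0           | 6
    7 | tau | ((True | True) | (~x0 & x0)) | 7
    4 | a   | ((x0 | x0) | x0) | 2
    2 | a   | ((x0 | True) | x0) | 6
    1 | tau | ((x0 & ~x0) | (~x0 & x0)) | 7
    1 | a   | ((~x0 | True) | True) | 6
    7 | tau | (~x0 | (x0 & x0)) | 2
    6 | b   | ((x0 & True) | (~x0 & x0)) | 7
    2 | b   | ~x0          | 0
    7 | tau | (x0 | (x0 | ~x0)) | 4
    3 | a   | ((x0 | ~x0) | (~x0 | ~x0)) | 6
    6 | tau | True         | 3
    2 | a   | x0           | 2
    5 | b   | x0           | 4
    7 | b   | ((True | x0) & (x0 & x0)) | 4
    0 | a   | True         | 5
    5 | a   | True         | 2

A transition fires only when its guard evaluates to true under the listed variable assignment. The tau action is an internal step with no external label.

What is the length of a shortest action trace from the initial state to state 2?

BFS to 2:
  L0 = {0}
  L1 = {5}
  L2 = {2}
depth(2)=2, e.g. a·a

Answer: 2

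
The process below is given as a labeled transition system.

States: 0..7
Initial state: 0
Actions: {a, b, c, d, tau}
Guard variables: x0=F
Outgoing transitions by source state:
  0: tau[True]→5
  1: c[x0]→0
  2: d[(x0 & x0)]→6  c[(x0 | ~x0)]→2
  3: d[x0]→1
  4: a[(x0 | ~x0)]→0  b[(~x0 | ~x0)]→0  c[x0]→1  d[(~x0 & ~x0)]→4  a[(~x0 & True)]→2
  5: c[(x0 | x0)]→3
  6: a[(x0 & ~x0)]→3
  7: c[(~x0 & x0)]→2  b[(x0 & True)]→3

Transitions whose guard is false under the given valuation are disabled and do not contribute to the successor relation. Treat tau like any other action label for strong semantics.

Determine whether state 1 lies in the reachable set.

6 transition(s) survive guard evaluation.
L0 = {0}
L1 = {5}  now seen {0,5}
Reachable = {0,5}

Answer: UNREACHABLE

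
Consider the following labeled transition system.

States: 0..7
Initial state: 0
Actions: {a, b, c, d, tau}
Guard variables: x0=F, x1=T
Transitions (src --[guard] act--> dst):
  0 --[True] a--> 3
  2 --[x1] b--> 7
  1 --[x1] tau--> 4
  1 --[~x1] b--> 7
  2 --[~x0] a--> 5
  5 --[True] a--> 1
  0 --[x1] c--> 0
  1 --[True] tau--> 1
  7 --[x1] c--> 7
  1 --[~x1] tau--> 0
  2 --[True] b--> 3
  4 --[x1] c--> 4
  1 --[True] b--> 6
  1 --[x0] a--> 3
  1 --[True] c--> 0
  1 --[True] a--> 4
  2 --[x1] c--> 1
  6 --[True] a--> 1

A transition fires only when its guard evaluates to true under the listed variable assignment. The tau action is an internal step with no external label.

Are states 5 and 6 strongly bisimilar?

Answer: BISIMILAR

Working:
Bisimulation quotient by refinement:
  round 0: {{0,1,2,3,4,5,6,7}}
  round 1: {{0},{1},{2},{3},{4,7},{5,6}}
stable after 2 split(s): 6 block(s)
class of 5: {5,6}; class of 6: {5,6}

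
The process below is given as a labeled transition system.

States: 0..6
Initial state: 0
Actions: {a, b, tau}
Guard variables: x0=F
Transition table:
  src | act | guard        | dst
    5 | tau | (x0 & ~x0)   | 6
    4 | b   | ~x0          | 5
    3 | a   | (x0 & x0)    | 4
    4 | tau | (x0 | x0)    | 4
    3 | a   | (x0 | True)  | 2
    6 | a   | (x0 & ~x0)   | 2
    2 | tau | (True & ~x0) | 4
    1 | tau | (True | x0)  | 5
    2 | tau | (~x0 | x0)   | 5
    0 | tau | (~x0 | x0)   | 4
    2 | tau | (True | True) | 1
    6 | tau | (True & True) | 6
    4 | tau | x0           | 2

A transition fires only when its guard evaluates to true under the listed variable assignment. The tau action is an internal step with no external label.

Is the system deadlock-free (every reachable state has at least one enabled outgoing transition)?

Answer: DEADLOCK at state 5

Working:
Reachable = {0,4,5}
  0: tau→4  [1 exit(s)]
  4: b→5  [1 exit(s)]
  5: ∅  [STUCK]
trace reaching 5: tau·b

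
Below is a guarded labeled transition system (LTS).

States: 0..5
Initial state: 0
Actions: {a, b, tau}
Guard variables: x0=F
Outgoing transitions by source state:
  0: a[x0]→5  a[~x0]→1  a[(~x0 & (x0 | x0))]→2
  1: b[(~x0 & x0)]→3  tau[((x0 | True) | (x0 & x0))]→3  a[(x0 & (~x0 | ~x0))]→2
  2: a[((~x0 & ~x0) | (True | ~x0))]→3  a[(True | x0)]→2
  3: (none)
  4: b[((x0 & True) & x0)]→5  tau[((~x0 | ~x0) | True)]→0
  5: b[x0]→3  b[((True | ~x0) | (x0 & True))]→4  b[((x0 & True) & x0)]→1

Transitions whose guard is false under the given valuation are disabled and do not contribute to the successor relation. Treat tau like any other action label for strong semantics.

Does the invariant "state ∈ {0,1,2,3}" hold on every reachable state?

Answer: INVARIANT HOLDS

Working:
Allowed set {0,1,2,3}
Reach set: {0,1,3}
  0: ok
  1: ok
  3: ok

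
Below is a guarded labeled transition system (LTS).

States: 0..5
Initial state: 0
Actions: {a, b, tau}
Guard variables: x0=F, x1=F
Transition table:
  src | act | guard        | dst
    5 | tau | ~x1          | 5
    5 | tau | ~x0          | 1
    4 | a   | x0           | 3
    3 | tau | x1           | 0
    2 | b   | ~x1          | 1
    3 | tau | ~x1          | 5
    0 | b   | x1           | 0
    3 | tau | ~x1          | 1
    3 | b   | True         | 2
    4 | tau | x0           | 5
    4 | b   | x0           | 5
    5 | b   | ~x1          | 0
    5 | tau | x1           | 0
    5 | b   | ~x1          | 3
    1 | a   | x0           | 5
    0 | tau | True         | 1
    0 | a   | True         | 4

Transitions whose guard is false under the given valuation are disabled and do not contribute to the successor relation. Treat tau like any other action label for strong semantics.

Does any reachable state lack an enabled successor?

Reachable = {0,1,4}
  0: a→4  tau→1  [deg 2]
  1: ∅  [deadlock]
  4: ∅  [deadlock]
witness 1: tau

Answer: DEADLOCK at state 1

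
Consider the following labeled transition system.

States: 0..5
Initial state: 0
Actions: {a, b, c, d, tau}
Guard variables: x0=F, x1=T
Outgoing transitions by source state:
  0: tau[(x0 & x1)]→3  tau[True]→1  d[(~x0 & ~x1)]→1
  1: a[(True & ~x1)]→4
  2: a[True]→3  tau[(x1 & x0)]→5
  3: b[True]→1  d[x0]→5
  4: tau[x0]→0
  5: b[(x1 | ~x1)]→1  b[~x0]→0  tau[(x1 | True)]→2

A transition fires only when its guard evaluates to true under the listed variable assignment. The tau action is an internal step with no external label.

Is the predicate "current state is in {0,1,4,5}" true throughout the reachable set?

Allowed set {0,1,4,5}
Reach set: {0,1}
  0: safe
  1: safe

Answer: INVARIANT HOLDS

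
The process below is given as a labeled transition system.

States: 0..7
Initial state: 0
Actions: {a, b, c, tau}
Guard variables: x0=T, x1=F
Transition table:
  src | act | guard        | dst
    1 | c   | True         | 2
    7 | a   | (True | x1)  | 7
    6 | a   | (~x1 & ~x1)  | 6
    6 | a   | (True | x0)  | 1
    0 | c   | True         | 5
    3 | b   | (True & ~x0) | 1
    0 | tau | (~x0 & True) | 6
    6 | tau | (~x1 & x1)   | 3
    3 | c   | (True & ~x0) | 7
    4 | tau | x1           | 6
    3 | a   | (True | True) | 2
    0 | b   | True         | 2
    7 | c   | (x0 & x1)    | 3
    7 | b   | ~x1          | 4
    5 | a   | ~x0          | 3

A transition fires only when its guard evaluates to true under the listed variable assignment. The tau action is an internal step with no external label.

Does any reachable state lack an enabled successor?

Reachable = {0,2,5}
  0: b→2  c→5  [deg 2]
  2: ∅  [deadlock]
  5: ∅  [deadlock]
Path to 2: b

Answer: DEADLOCK at state 2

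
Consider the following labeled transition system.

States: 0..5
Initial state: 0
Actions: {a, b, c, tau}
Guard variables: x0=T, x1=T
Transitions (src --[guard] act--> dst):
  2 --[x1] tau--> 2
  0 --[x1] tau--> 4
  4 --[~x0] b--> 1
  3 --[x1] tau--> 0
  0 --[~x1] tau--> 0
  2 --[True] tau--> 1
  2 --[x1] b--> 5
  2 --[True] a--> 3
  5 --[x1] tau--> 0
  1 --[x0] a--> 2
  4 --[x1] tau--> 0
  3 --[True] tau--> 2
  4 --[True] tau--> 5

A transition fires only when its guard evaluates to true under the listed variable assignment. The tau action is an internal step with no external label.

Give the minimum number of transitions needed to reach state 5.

Answer: 2

Analysis:
Layered search for 5:
  depth 0: {0}
  depth 1: {4}
  depth 2: {5}
5 enters at depth 2; path tau·tau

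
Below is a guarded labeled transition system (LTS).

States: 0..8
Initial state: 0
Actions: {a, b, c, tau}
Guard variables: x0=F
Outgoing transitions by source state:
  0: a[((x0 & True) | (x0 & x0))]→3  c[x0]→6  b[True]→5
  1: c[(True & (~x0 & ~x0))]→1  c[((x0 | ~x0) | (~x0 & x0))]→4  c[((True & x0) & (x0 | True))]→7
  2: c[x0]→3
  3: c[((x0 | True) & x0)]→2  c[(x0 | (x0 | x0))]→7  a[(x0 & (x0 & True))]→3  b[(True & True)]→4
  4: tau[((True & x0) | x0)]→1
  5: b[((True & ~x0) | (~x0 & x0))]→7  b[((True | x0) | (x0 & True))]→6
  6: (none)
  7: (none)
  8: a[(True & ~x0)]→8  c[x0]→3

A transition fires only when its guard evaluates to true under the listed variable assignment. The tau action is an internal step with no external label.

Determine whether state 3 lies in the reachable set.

After dropping false guards: 7 live edges.
L0 = {0}
L1 = {5}  now seen {0,5}
L2 = {6,7}  now seen {0,5,6,7}
Reachable = {0,5,6,7}

Answer: UNREACHABLE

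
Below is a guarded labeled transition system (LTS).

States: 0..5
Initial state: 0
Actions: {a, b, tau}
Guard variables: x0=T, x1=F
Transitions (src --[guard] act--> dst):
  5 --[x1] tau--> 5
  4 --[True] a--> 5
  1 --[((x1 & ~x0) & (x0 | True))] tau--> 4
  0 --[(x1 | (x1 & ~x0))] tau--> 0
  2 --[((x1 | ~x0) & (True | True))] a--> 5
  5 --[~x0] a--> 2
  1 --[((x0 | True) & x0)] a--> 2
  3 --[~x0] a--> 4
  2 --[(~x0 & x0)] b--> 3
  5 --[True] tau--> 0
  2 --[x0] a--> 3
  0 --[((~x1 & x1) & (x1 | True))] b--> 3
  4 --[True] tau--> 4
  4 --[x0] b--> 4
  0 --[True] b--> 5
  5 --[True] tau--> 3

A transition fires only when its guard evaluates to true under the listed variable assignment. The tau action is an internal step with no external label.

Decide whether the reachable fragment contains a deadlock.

Answer: DEADLOCK at state 3

Trace:
Reach set: {0,3,5}
  0: b→5  [deg 1]
  3: ∅  [no exit]
  5: tau→0  tau→3  [deg 2]
witness 3: b·tau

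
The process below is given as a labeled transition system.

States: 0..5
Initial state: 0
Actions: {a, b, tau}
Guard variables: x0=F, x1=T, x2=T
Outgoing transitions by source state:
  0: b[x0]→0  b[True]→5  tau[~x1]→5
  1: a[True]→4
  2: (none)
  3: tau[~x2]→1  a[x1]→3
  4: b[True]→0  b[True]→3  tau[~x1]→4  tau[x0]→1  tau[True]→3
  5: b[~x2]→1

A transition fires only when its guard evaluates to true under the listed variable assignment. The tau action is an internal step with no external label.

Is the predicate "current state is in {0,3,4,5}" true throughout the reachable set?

Safe = {0,3,4,5}
Reach set: {0,5}
  0: safe
  5: safe

Answer: INVARIANT HOLDS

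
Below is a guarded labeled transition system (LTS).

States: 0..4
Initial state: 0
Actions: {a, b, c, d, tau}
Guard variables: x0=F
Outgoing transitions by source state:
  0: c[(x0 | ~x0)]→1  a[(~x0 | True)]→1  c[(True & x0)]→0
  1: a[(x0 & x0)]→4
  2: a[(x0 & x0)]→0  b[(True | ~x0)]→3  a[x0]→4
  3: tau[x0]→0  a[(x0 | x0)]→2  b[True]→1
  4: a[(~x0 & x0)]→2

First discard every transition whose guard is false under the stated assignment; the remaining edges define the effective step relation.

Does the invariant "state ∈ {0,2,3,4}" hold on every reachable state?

Safe = {0,2,3,4}
R = {0,1}
  0: ok
  1: outside
witness against invariant: c → 1

Answer: INVARIANT VIOLATED at state 1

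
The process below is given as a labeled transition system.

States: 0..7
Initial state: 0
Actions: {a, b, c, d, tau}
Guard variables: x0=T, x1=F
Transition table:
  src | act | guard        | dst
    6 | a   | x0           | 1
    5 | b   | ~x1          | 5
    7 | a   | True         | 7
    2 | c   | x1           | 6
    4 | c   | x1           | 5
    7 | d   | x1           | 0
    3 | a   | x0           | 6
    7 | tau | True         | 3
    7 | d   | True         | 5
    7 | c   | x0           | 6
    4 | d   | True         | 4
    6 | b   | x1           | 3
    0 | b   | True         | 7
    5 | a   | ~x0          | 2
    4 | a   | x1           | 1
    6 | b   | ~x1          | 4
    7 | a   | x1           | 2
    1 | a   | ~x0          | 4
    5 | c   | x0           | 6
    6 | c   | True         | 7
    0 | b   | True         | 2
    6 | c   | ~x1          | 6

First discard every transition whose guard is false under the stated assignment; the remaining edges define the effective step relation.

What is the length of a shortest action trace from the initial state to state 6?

Answer: 2

Analysis:
BFS to 6:
  Layer 0: {0}
  Layer 1: {2,7}
  Layer 2: {3,5,6}
6 enters at depth 2; path b·c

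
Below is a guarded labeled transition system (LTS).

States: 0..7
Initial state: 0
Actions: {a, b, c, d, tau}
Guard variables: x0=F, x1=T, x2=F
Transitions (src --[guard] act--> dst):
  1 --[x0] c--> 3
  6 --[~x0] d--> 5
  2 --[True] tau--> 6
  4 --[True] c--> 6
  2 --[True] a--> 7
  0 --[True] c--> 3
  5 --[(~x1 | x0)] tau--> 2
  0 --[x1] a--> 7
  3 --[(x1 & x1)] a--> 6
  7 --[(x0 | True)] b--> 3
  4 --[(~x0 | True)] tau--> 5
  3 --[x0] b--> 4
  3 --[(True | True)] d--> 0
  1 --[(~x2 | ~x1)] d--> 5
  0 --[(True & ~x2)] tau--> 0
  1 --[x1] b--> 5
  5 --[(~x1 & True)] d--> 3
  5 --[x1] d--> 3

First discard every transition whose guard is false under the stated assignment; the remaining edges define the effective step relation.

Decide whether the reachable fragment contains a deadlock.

Reach set: {0,3,5,6,7}
  0: a→7  c→3  tau→0  [3 out]
  3: a→6  d→0  [2 out]
  5: d→3  [1 out]
  6: d→5  [1 out]
  7: b→3  [1 out]

Answer: DEADLOCK-FREE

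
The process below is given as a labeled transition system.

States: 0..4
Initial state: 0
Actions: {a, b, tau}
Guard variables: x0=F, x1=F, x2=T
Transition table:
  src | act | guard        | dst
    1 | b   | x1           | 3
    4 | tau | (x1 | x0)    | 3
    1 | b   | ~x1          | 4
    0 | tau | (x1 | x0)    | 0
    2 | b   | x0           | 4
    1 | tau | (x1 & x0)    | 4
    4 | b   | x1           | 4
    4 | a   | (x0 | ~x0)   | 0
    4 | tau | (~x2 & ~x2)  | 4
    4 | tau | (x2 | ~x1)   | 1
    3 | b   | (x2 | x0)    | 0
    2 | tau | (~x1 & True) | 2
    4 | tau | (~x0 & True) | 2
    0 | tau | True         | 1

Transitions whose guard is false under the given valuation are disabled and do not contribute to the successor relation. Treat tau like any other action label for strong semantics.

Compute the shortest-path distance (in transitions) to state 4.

BFS to 4:
  L0 = {0}
  L1 = {1}
  L2 = {4}
depth(4)=2, e.g. tau·b

Answer: 2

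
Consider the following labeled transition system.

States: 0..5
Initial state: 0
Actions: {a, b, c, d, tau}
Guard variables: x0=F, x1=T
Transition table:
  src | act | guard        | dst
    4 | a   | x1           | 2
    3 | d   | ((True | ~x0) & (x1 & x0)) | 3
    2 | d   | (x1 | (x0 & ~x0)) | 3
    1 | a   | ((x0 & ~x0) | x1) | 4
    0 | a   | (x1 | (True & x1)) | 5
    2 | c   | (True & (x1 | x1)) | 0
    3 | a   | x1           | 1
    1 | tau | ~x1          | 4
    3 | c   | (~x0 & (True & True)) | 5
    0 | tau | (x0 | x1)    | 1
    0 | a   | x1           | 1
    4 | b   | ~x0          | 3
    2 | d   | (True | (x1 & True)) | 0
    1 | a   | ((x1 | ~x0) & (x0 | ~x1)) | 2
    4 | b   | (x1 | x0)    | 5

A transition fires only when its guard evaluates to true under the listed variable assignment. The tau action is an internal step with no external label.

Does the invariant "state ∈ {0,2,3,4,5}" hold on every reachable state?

Allowed set {0,2,3,4,5}
Reach set: {0,1,2,3,4,5}
  0: safe
  1: outside
  2: safe
  3: safe
  4: safe
  5: safe
witness against invariant: a → 1

Answer: INVARIANT VIOLATED at state 1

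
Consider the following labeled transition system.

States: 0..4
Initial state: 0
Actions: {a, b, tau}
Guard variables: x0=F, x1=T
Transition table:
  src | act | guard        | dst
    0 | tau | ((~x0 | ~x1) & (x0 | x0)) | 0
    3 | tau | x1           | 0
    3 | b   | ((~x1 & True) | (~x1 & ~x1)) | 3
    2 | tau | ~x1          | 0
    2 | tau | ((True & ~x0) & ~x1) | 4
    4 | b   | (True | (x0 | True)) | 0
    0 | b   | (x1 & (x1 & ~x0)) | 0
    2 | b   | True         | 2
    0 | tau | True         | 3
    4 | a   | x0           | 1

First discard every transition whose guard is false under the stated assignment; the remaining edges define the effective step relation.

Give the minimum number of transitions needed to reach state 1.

Answer: UNREACHABLE

Analysis:
BFS to 1:
  L0 = {0}
  L1 = {3}
1 never appears.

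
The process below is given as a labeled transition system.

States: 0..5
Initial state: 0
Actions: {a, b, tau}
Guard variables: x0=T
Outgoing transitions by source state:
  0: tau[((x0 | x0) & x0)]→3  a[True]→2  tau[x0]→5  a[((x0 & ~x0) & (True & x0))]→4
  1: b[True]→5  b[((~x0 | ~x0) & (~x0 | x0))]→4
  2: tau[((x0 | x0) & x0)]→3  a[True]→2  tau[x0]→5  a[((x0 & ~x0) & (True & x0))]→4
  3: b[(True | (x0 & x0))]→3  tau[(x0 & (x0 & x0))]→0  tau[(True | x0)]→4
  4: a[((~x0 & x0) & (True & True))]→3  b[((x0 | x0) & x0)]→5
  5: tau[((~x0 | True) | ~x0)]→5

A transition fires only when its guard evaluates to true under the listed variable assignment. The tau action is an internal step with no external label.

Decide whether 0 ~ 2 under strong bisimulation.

Answer: BISIMILAR

Trace:
Refine partition for ~:
  P[0] = {{0,1,2,3,4,5}}
  P[1] = {{0,2},{1,4},{3},{5}}
4 equivalence class(es) (converged in 2)
class of 0: {0,2}; class of 2: {0,2}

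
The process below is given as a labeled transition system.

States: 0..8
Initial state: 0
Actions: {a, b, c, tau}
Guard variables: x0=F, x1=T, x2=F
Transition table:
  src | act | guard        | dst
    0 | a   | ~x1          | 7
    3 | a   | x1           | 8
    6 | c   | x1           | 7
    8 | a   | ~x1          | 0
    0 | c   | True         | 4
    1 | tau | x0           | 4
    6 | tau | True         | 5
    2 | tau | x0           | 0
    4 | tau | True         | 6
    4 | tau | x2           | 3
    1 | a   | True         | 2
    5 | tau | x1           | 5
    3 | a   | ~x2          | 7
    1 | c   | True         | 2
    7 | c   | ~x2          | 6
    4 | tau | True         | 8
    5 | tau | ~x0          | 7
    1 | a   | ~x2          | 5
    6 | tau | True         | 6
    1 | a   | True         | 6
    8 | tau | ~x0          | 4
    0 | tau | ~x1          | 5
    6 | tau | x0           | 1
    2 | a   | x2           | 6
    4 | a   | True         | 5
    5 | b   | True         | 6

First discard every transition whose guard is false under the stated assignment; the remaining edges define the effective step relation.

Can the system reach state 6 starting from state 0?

Guard filter leaves 18 enabled edge(s).
L0 = {0}
L1 = {4}  now seen {0,4}
L2 = {5,6,8}  now seen {0,4,5,6,8}
L3 = {7}  now seen {0,4,5,6,7,8}
Reachable = {0,4,5,6,7,8}
Path to 6: c·tau

Answer: REACHABLE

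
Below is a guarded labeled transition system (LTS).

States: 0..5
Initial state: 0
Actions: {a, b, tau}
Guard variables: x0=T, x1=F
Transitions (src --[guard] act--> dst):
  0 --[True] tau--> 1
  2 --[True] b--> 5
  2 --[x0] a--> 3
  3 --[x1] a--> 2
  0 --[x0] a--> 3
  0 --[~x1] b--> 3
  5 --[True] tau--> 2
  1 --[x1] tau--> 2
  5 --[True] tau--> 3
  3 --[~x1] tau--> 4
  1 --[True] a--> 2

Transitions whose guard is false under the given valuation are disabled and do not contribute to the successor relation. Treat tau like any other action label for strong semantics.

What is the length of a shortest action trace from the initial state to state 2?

Breadth-first toward 2:
  L0 = {0}
  L1 = {1,3}
  L2 = {2,4}
depth(2)=2, e.g. tau·a

Answer: 2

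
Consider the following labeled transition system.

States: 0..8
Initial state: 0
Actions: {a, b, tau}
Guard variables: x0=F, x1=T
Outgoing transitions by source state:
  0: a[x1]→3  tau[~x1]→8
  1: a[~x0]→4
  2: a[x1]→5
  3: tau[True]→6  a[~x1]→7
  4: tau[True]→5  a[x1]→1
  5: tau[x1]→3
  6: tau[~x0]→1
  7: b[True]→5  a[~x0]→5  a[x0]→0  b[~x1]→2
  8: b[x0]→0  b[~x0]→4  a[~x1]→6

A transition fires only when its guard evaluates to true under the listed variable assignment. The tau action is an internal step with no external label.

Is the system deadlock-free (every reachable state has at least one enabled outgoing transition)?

Answer: DEADLOCK-FREE

Working:
R = {0,1,3,4,5,6}
  0: a→3  [deg 1]
  1: a→4  [deg 1]
  3: tau→6  [deg 1]
  4: a→1  tau→5  [deg 2]
  5: tau→3  [deg 1]
  6: tau→1  [deg 1]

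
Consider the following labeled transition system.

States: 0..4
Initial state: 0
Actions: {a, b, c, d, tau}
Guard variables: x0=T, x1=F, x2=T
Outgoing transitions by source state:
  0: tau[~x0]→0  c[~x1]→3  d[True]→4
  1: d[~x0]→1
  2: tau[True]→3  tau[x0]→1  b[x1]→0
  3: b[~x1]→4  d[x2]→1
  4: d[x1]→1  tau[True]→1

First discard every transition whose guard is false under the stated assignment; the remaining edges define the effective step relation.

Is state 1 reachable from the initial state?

7 transition(s) survive guard evaluation.
L0 = {0}
L1 = {3,4}  total {0,3,4}
L2 = {1}  total {0,1,3,4}
Reach set: {0,1,3,4}
Path to 1: c·d

Answer: REACHABLE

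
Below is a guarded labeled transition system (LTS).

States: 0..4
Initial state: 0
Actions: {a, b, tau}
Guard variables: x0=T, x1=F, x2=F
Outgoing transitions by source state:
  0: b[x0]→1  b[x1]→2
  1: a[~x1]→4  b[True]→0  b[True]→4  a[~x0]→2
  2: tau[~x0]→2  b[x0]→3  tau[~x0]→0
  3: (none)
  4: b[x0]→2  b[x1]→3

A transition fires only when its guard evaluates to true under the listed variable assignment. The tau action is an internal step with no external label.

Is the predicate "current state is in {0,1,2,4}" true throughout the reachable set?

Allowed set {0,1,2,4}
Reach set: {0,1,2,3,4}
  0: ✓
  1: ✓
  2: ✓
  3: outside
  4: ✓
witness against invariant: b·a·b·b → 3

Answer: INVARIANT VIOLATED at state 3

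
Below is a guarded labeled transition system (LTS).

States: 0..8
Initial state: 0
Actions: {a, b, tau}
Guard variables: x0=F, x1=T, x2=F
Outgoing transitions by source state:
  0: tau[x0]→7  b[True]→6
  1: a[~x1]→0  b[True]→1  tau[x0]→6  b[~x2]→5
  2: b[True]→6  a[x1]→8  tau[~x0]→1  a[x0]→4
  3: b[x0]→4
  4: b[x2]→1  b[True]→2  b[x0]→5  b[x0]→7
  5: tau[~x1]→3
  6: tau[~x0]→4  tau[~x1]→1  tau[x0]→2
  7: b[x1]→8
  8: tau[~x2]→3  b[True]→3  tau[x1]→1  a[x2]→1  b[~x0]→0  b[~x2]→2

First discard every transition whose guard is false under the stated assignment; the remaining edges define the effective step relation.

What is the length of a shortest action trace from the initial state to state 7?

Answer: UNREACHABLE

Working:
BFS to 7:
  L0 = {0}
  L1 = {6}
  L2 = {4}
  L3 = {2}
  L4 = {1,8}
  L5 = {3,5}
7 never appears.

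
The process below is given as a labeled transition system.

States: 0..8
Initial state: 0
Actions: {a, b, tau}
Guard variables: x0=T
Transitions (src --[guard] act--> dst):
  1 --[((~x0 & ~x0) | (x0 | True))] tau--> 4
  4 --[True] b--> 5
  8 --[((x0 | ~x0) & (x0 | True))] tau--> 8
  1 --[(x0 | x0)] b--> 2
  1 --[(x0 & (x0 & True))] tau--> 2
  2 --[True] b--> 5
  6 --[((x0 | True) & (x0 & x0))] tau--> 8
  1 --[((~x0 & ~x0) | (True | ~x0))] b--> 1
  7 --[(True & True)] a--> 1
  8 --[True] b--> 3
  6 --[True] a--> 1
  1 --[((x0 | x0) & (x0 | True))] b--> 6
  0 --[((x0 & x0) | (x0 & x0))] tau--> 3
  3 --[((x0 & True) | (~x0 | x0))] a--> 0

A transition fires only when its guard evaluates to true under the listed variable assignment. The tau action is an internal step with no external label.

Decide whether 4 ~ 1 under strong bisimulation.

Refine partition for ~:
  π0 = {{0,1,2,3,4,5,6,7,8}}
  π1 = {{0},{1,8},{2,4},{3,7},{5},{6}}
  π2 = {{0},{1},{2,4},{3},{5},{6},{7},{8}}
8 equivalence class(es) (converged in 3)
[4]={2,4}  [1]={1}

Answer: NOT BISIMILAR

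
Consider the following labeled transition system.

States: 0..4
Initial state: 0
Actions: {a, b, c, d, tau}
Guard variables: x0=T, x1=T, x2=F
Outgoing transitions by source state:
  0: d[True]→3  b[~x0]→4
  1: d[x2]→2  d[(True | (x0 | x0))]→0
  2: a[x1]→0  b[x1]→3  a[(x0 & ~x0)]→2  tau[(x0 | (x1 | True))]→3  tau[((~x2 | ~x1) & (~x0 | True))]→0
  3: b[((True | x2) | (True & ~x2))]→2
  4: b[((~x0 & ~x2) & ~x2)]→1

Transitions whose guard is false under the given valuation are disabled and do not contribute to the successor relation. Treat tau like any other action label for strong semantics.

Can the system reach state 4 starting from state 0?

After dropping false guards: 7 live edges.
depth 0: {0}
depth 1: {3}  now seen {0,3}
depth 2: {2}  now seen {0,2,3}
Reach set: {0,2,3}

Answer: UNREACHABLE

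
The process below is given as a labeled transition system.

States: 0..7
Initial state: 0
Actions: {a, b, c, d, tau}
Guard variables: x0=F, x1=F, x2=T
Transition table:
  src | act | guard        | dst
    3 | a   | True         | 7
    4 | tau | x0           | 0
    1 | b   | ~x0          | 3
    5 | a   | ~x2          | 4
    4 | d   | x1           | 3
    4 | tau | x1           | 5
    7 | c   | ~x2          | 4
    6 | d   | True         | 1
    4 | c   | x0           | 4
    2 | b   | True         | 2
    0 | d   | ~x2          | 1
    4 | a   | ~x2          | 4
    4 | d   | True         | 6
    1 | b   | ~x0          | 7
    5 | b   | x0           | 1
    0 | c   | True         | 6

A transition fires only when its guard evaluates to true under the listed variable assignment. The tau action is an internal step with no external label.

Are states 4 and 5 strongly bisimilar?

Compute ~ classes (split until stable):
  π0 = {{0,1,2,3,4,5,6,7}}
  π1 = {{0},{1,2},{3},{4,6},{5,7}}
  π2 = {{0},{1},{2},{3},{4},{5,7},{6}}
7 equivalence class(es) (converged in 3)
class of 4: {4}; class of 5: {5,7}

Answer: NOT BISIMILAR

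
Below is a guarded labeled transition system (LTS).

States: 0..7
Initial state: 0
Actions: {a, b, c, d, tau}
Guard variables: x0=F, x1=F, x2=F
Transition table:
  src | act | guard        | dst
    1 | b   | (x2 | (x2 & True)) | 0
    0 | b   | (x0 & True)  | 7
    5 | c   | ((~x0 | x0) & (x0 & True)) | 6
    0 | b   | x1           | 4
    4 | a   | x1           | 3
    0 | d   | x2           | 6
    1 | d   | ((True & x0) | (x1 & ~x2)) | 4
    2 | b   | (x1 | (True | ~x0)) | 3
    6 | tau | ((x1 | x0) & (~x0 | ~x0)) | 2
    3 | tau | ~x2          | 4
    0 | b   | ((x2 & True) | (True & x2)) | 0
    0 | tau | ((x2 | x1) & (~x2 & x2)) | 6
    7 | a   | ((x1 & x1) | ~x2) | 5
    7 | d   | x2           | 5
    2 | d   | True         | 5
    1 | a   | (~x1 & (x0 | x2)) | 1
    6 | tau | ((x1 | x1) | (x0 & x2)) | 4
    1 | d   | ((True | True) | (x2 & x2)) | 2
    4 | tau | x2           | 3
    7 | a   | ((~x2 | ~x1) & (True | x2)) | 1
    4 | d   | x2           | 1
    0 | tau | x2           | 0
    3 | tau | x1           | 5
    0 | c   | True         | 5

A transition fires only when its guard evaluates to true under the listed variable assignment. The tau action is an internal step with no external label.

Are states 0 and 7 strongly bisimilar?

Answer: NOT BISIMILAR

Trace:
Compute ~ classes (split until stable):
  P[0] = {{0,1,2,3,4,5,6,7}}
  P[1] = {{0},{1},{2},{3},{4,5,6},{7}}
stable after 2 split(s): 6 block(s)
[0]={0}  [7]={7}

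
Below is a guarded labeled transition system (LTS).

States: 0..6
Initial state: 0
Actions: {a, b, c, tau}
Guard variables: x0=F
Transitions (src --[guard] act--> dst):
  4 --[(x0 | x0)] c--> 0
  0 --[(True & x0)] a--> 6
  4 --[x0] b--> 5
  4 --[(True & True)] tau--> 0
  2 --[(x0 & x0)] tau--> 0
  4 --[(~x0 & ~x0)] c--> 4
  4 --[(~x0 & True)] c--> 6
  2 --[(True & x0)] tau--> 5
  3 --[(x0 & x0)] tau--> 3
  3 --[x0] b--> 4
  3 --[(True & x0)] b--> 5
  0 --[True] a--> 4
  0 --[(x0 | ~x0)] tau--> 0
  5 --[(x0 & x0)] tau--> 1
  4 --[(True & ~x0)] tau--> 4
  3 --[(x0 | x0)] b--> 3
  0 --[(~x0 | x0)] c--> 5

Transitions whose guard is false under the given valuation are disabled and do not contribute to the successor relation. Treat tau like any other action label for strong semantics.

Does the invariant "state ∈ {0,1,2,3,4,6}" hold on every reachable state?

Safe = {0,1,2,3,4,6}
Reach set: {0,4,5,6}
  0: ok
  4: ok
  5: VIOLATES
  6: ok
witness against invariant: c → 5

Answer: INVARIANT VIOLATED at state 5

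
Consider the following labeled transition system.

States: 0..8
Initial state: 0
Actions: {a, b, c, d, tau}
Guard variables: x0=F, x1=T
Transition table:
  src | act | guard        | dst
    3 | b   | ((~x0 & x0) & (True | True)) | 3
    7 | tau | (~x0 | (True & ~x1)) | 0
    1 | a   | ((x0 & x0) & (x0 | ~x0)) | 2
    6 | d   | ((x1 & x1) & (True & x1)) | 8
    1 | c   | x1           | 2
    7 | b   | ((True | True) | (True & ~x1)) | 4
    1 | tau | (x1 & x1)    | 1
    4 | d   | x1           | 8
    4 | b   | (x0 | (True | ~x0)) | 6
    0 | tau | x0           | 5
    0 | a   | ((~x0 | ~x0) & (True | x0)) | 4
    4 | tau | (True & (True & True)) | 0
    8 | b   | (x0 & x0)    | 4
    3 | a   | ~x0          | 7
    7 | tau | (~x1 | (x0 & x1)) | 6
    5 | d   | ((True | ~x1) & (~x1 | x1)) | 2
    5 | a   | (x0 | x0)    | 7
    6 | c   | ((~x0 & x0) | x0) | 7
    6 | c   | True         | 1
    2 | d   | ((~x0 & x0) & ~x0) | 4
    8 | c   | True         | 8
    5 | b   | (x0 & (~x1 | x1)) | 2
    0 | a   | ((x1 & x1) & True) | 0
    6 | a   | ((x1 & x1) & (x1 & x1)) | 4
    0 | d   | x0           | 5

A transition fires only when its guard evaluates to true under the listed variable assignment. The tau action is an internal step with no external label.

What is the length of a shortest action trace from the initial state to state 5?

Answer: UNREACHABLE

Working:
BFS to 5:
  Layer 0: {0}
  Layer 1: {4}
  Layer 2: {6,8}
  Layer 3: {1}
  Layer 4: {2}
5 never appears.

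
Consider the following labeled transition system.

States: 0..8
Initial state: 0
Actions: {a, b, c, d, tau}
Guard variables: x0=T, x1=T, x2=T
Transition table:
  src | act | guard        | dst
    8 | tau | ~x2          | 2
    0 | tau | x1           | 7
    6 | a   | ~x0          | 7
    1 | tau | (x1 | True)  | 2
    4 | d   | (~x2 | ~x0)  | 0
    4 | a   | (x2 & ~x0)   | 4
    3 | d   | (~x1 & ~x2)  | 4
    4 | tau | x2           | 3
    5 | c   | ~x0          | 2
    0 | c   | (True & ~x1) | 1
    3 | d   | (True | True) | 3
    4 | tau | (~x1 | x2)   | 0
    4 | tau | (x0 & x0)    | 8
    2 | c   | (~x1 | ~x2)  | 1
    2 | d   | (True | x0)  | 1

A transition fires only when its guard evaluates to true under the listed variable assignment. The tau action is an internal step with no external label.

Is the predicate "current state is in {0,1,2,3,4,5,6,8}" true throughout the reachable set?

Answer: INVARIANT VIOLATED at state 7

Trace:
Safe = {0,1,2,3,4,5,6,8}
Reach set: {0,7}
  0: ✓
  7: outside
counterexample path to 7: tau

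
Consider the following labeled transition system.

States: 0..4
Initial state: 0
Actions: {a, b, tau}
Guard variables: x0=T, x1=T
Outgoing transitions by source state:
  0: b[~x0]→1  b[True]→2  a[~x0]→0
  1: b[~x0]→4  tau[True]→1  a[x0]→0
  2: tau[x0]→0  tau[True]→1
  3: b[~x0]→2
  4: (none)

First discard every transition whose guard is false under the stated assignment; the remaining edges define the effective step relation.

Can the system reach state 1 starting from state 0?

Answer: REACHABLE

Trace:
After dropping false guards: 5 live edges.
Layer 0: {0}
Layer 1: {2}  cumulative {0,2}
Layer 2: {1}  cumulative {0,1,2}
Reach set: {0,1,2}
witness 1: b·tau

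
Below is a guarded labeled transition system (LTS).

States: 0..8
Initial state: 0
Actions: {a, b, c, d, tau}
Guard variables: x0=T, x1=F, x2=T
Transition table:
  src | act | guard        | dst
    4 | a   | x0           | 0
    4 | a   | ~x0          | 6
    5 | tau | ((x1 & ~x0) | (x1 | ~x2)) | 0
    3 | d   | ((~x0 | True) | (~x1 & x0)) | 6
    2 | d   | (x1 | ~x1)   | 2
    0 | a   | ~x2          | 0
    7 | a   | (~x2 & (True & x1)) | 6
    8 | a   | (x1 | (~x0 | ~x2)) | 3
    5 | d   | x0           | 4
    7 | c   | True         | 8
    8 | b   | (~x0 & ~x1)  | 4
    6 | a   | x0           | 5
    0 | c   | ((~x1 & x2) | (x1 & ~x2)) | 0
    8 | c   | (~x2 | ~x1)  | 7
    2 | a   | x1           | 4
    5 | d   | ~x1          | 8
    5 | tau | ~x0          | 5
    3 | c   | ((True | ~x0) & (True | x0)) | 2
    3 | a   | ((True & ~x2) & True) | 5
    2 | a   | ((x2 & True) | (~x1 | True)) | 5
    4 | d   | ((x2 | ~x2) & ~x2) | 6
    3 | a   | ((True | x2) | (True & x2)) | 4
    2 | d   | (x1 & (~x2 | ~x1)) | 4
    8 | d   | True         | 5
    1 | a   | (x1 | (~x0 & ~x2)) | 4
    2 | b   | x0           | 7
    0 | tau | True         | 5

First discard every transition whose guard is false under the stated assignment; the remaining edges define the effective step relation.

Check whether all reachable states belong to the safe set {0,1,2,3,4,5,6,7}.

Answer: INVARIANT VIOLATED at state 8

Trace:
Allowed set {0,1,2,3,4,5,6,7}
R = {0,4,5,7,8}
  0: ✓
  4: ✓
  5: ✓
  7: ✓
  8: ✗ unsafe
witness against invariant: tau·d → 8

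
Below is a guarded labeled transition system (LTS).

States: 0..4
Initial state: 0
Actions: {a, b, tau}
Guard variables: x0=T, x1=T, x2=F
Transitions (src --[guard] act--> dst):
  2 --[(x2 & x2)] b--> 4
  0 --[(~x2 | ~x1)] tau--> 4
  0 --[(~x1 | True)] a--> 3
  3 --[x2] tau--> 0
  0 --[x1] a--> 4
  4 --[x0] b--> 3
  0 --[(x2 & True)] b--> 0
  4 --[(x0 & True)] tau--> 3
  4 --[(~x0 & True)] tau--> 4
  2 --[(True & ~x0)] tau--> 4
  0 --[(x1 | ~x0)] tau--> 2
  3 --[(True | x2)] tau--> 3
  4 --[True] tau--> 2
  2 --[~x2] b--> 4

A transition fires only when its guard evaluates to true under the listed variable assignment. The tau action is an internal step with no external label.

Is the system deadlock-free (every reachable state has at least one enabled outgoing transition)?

Reach set: {0,2,3,4}
  0: a→3  a→4  tau→2  tau→4  [4 out]
  2: b→4  [1 out]
  3: tau→3  [1 out]
  4: b→3  tau→2  tau→3  [3 out]

Answer: DEADLOCK-FREE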